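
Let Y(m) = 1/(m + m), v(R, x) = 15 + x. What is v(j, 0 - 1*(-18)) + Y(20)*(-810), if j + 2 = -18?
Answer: 51/4 ≈ 12.750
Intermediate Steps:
j = -20 (j = -2 - 18 = -20)
Y(m) = 1/(2*m)
v(j, 0 - 1*(-18)) + Y(20)*(-810) = (15 + (0 - 1*(-18))) + ((½)/20)*(-810) = (15 + (0 + 18)) + ((½)*(1/20))*(-810) = (15 + 18) + (1/40)*(-810) = 33 - 81/4 = 51/4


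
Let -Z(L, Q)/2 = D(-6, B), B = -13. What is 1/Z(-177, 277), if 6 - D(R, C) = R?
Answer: -1/24 ≈ -0.041667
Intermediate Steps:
D(R, C) = 6 - R
Z(L, Q) = -24 (Z(L, Q) = -2*(6 - 1*(-6)) = -2*(6 + 6) = -2*12 = -24)
1/Z(-177, 277) = 1/(-24) = -1/24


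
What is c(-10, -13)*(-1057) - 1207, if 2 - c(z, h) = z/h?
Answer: -32603/13 ≈ -2507.9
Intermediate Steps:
c(z, h) = 2 - z/h
c(-10, -13)*(-1057) - 1207 = (2 - 1*(-10)/(-13))*(-1057) - 1207 = (2 - 1*(-10)*(-1/13))*(-1057) - 1207 = (2 - 10/13)*(-1057) - 1207 = (16/13)*(-1057) - 1207 = -16912/13 - 1207 = -32603/13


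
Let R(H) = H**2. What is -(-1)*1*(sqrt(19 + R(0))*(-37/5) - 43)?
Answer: -43 - 37*sqrt(19)/5 ≈ -75.256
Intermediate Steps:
-(-1)*1*(sqrt(19 + R(0))*(-37/5) - 43) = -(-1)*1*(sqrt(19 + 0**2)*(-37/5) - 43) = -(-1)*1*(sqrt(19 + 0)*(-37*1/5) - 43) = -(-1)*1*(sqrt(19)*(-37/5) - 43) = -(-1)*1*(-37*sqrt(19)/5 - 43) = -(-1)*1*(-43 - 37*sqrt(19)/5) = -(-1)*(-43 - 37*sqrt(19)/5) = -(43 + 37*sqrt(19)/5) = -43 - 37*sqrt(19)/5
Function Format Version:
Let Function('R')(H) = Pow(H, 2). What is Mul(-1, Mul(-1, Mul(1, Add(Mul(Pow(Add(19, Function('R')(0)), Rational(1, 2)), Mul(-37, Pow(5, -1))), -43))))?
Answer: Add(-43, Mul(Rational(-37, 5), Pow(19, Rational(1, 2)))) ≈ -75.256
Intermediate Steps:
Mul(-1, Mul(-1, Mul(1, Add(Mul(Pow(Add(19, Function('R')(0)), Rational(1, 2)), Mul(-37, Pow(5, -1))), -43)))) = Mul(-1, Mul(-1, Mul(1, Add(Mul(Pow(Add(19, Pow(0, 2)), Rational(1, 2)), Mul(-37, Pow(5, -1))), -43)))) = Mul(-1, Mul(-1, Mul(1, Add(Mul(Pow(Add(19, 0), Rational(1, 2)), Mul(-37, Rational(1, 5))), -43)))) = Mul(-1, Mul(-1, Mul(1, Add(Mul(Pow(19, Rational(1, 2)), Rational(-37, 5)), -43)))) = Mul(-1, Mul(-1, Mul(1, Add(Mul(Rational(-37, 5), Pow(19, Rational(1, 2))), -43)))) = Mul(-1, Mul(-1, Mul(1, Add(-43, Mul(Rational(-37, 5), Pow(19, Rational(1, 2))))))) = Mul(-1, Mul(-1, Add(-43, Mul(Rational(-37, 5), Pow(19, Rational(1, 2)))))) = Mul(-1, Add(43, Mul(Rational(37, 5), Pow(19, Rational(1, 2))))) = Add(-43, Mul(Rational(-37, 5), Pow(19, Rational(1, 2))))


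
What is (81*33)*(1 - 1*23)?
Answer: -58806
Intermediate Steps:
(81*33)*(1 - 1*23) = 2673*(1 - 23) = 2673*(-22) = -58806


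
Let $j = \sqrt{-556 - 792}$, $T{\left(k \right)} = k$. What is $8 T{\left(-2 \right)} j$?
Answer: $- 32 i \sqrt{337} \approx - 587.44 i$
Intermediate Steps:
$j = 2 i \sqrt{337}$ ($j = \sqrt{-1348} = 2 i \sqrt{337} \approx 36.715 i$)
$8 T{\left(-2 \right)} j = 8 \left(-2\right) 2 i \sqrt{337} = - 16 \cdot 2 i \sqrt{337} = - 32 i \sqrt{337}$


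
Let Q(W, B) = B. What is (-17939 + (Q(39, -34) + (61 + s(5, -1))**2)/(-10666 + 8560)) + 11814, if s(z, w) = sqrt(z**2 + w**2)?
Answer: -12902963/2106 - 61*sqrt(26)/1053 ≈ -6127.1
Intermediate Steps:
s(z, w) = sqrt(w**2 + z**2)
(-17939 + (Q(39, -34) + (61 + s(5, -1))**2)/(-10666 + 8560)) + 11814 = (-17939 + (-34 + (61 + sqrt((-1)**2 + 5**2))**2)/(-10666 + 8560)) + 11814 = (-17939 + (-34 + (61 + sqrt(1 + 25))**2)/(-2106)) + 11814 = (-17939 + (-34 + (61 + sqrt(26))**2)*(-1/2106)) + 11814 = (-17939 + (17/1053 - (61 + sqrt(26))**2/2106)) + 11814 = (-18889750/1053 - (61 + sqrt(26))**2/2106) + 11814 = -6449608/1053 - (61 + sqrt(26))**2/2106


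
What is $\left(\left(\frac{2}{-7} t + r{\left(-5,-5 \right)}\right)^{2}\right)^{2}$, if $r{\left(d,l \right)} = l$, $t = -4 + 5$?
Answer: $\frac{1874161}{2401} \approx 780.58$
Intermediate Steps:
$t = 1$
$\left(\left(\frac{2}{-7} t + r{\left(-5,-5 \right)}\right)^{2}\right)^{2} = \left(\left(\frac{2}{-7} \cdot 1 - 5\right)^{2}\right)^{2} = \left(\left(2 \left(- \frac{1}{7}\right) 1 - 5\right)^{2}\right)^{2} = \left(\left(\left(- \frac{2}{7}\right) 1 - 5\right)^{2}\right)^{2} = \left(\left(- \frac{2}{7} - 5\right)^{2}\right)^{2} = \left(\left(- \frac{37}{7}\right)^{2}\right)^{2} = \left(\frac{1369}{49}\right)^{2} = \frac{1874161}{2401}$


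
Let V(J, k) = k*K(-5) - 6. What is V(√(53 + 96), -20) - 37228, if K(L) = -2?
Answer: -37194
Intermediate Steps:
V(J, k) = -6 - 2*k (V(J, k) = k*(-2) - 6 = -2*k - 6 = -6 - 2*k)
V(√(53 + 96), -20) - 37228 = (-6 - 2*(-20)) - 37228 = (-6 + 40) - 37228 = 34 - 37228 = -37194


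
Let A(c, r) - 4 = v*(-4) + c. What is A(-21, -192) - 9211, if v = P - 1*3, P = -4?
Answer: -9200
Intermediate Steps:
v = -7 (v = -4 - 1*3 = -4 - 3 = -7)
A(c, r) = 32 + c (A(c, r) = 4 + (-7*(-4) + c) = 4 + (28 + c) = 32 + c)
A(-21, -192) - 9211 = (32 - 21) - 9211 = 11 - 9211 = -9200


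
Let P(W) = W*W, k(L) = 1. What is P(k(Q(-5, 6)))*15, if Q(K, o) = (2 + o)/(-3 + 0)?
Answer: 15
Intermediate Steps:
Q(K, o) = -2/3 - o/3 (Q(K, o) = (2 + o)/(-3) = (2 + o)*(-1/3) = -2/3 - o/3)
P(W) = W**2
P(k(Q(-5, 6)))*15 = 1**2*15 = 1*15 = 15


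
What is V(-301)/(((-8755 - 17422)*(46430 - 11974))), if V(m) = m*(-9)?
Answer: -2709/901954712 ≈ -3.0035e-6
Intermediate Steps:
V(m) = -9*m
V(-301)/(((-8755 - 17422)*(46430 - 11974))) = (-9*(-301))/(((-8755 - 17422)*(46430 - 11974))) = 2709/((-26177*34456)) = 2709/(-901954712) = 2709*(-1/901954712) = -2709/901954712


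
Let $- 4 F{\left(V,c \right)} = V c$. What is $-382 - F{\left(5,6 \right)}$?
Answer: $- \frac{749}{2} \approx -374.5$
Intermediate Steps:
$F{\left(V,c \right)} = - \frac{V c}{4}$
$-382 - F{\left(5,6 \right)} = -382 - \left(- \frac{1}{4}\right) 5 \cdot 6 = -382 - - \frac{15}{2} = -382 + \frac{15}{2} = - \frac{749}{2}$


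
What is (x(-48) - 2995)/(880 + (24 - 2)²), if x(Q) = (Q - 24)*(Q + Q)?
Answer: 3917/1364 ≈ 2.8717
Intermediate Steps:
x(Q) = 2*Q*(-24 + Q) (x(Q) = (-24 + Q)*(2*Q) = 2*Q*(-24 + Q))
(x(-48) - 2995)/(880 + (24 - 2)²) = (2*(-48)*(-24 - 48) - 2995)/(880 + (24 - 2)²) = (2*(-48)*(-72) - 2995)/(880 + 22²) = (6912 - 2995)/(880 + 484) = 3917/1364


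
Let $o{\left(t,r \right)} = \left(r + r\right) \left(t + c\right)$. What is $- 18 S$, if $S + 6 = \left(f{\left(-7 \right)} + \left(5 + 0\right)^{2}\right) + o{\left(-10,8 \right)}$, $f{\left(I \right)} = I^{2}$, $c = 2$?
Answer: $1080$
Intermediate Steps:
$o{\left(t,r \right)} = 2 r \left(2 + t\right)$ ($o{\left(t,r \right)} = \left(r + r\right) \left(t + 2\right) = 2 r \left(2 + t\right)$)
$S = -60$ ($S = -6 + \left(\left(\left(-7\right)^{2} + \left(5 + 0\right)^{2}\right) + 2 \cdot 8 \left(2 - 10\right)\right) = -6 + \left(\left(49 + 5^{2}\right) + 2 \cdot 8 \left(-8\right)\right) = -6 + \left(\left(49 + 25\right) - 128\right) = -6 + \left(74 - 128\right) = -6 - 54 = -60$)
$- 18 S = \left(-18\right) \left(-60\right) = 1080$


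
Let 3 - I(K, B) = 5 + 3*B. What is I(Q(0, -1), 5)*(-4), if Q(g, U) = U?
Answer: 68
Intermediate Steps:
I(K, B) = -2 - 3*B (I(K, B) = 3 - (5 + 3*B) = 3 + (-5 - 3*B) = -2 - 3*B)
I(Q(0, -1), 5)*(-4) = (-2 - 3*5)*(-4) = (-2 - 15)*(-4) = -17*(-4) = 68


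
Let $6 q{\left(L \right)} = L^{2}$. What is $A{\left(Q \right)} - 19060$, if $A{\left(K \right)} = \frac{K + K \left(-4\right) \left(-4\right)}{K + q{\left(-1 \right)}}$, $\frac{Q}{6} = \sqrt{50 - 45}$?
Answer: $- \frac{123379580}{6479} - \frac{612 \sqrt{5}}{6479} \approx -19043.0$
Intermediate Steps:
$q{\left(L \right)} = \frac{L^{2}}{6}$
$Q = 6 \sqrt{5}$ ($Q = 6 \sqrt{50 - 45} = 6 \sqrt{5} \approx 13.416$)
$A{\left(K \right)} = \frac{17 K}{\frac{1}{6} + K}$ ($A{\left(K \right)} = \frac{K + K \left(-4\right) \left(-4\right)}{K + \frac{\left(-1\right)^{2}}{6}} = \frac{K + - 4 K \left(-4\right)}{K + \frac{1}{6} \cdot 1} = \frac{K + 16 K}{K + \frac{1}{6}} = \frac{17 K}{\frac{1}{6} + K}$)
$A{\left(Q \right)} - 19060 = \frac{102 \cdot 6 \sqrt{5}}{1 + 6 \cdot 6 \sqrt{5}} - 19060 = \frac{102 \cdot 6 \sqrt{5}}{1 + 36 \sqrt{5}} - 19060 = \frac{612 \sqrt{5}}{1 + 36 \sqrt{5}} - 19060 = -19060 + \frac{612 \sqrt{5}}{1 + 36 \sqrt{5}}$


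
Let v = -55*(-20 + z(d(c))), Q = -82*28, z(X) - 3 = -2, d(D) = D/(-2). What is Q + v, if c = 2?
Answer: -1251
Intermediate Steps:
d(D) = -D/2 (d(D) = D*(-1/2) = -D/2)
z(X) = 1 (z(X) = 3 - 2 = 1)
Q = -2296
v = 1045 (v = -55*(-20 + 1) = -55*(-19) = 1045)
Q + v = -2296 + 1045 = -1251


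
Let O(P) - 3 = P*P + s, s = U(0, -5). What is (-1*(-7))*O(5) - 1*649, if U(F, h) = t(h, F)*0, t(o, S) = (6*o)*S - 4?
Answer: -453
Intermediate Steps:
t(o, S) = -4 + 6*S*o (t(o, S) = 6*S*o - 4 = -4 + 6*S*o)
U(F, h) = 0 (U(F, h) = (-4 + 6*F*h)*0 = 0)
s = 0
O(P) = 3 + P**2 (O(P) = 3 + (P*P + 0) = 3 + (P**2 + 0) = 3 + P**2)
(-1*(-7))*O(5) - 1*649 = (-1*(-7))*(3 + 5**2) - 1*649 = 7*(3 + 25) - 649 = 7*28 - 649 = 196 - 649 = -453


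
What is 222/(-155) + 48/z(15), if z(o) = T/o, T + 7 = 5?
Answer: -56022/155 ≈ -361.43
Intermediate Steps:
T = -2 (T = -7 + 5 = -2)
z(o) = -2/o
222/(-155) + 48/z(15) = 222/(-155) + 48/((-2/15)) = 222*(-1/155) + 48/((-2*1/15)) = -222/155 + 48/(-2/15) = -222/155 + 48*(-15/2) = -222/155 - 360 = -56022/155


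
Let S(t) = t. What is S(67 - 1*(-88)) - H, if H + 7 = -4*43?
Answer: 334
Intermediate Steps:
H = -179 (H = -7 - 4*43 = -7 - 172 = -179)
S(67 - 1*(-88)) - H = (67 - 1*(-88)) - 1*(-179) = (67 + 88) + 179 = 155 + 179 = 334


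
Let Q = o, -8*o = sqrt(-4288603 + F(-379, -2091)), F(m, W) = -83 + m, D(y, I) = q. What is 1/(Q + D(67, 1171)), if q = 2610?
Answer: 33408/88052693 + 8*I*sqrt(4289065)/440263465 ≈ 0.00037941 + 3.7632e-5*I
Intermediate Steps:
D(y, I) = 2610
o = -I*sqrt(4289065)/8 (o = -sqrt(-4288603 + (-83 - 379))/8 = -sqrt(-4288603 - 462)/8 = -I*sqrt(4289065)/8 ≈ -258.88*I)
Q = -I*sqrt(4289065)/8 ≈ -258.88*I
1/(Q + D(67, 1171)) = 1/(-I*sqrt(4289065)/8 + 2610) = 1/(2610 - I*sqrt(4289065)/8)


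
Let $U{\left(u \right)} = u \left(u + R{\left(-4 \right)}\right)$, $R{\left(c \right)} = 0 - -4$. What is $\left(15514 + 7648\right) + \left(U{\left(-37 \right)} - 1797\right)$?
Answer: $22586$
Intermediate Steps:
$R{\left(c \right)} = 4$ ($R{\left(c \right)} = 0 + 4 = 4$)
$U{\left(u \right)} = u \left(4 + u\right)$ ($U{\left(u \right)} = u \left(u + 4\right) = u \left(4 + u\right)$)
$\left(15514 + 7648\right) + \left(U{\left(-37 \right)} - 1797\right) = \left(15514 + 7648\right) - \left(1797 + 37 \left(4 - 37\right)\right) = 23162 - 576 = 22586$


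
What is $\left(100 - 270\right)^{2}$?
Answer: $28900$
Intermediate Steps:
$\left(100 - 270\right)^{2} = \left(-170\right)^{2} = 28900$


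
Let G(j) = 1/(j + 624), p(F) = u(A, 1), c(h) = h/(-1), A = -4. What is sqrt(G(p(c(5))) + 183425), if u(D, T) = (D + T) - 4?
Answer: sqrt(69827880442)/617 ≈ 428.28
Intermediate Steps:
u(D, T) = -4 + D + T
c(h) = -h (c(h) = h*(-1) = -h)
p(F) = -7 (p(F) = -4 - 4 + 1 = -7)
G(j) = 1/(624 + j)
sqrt(G(p(c(5))) + 183425) = sqrt(1/(624 - 7) + 183425) = sqrt(1/617 + 183425) = sqrt(113173226/617) = sqrt(69827880442)/617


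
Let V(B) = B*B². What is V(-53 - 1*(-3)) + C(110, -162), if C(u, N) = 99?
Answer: -124901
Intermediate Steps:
V(B) = B³
V(-53 - 1*(-3)) + C(110, -162) = (-53 - 1*(-3))³ + 99 = (-53 + 3)³ + 99 = (-50)³ + 99 = -125000 + 99 = -124901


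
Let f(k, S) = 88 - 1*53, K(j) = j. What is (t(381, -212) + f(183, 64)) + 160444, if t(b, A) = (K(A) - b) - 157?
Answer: 159729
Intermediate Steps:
t(b, A) = -157 + A - b (t(b, A) = (A - b) - 157 = -157 + A - b)
f(k, S) = 35 (f(k, S) = 88 - 53 = 35)
(t(381, -212) + f(183, 64)) + 160444 = ((-157 - 212 - 1*381) + 35) + 160444 = ((-157 - 212 - 381) + 35) + 160444 = (-750 + 35) + 160444 = -715 + 160444 = 159729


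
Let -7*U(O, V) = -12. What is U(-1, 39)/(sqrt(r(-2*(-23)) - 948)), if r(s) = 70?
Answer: -6*I*sqrt(878)/3073 ≈ -0.057854*I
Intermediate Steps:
U(O, V) = 12/7 (U(O, V) = -1/7*(-12) = 12/7)
U(-1, 39)/(sqrt(r(-2*(-23)) - 948)) = 12/(7*(sqrt(70 - 948))) = 12/(7*(sqrt(-878))) = 12/(7*((I*sqrt(878)))) = 12*(-I*sqrt(878)/878)/7 = -6*I*sqrt(878)/3073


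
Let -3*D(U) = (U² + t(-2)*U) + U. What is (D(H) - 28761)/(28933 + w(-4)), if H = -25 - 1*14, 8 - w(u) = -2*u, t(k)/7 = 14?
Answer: -27981/28933 ≈ -0.96710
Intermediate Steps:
t(k) = 98 (t(k) = 7*14 = 98)
w(u) = 8 + 2*u (w(u) = 8 - (-2)*u = 8 + 2*u)
H = -39 (H = -25 - 14 = -39)
D(U) = -33*U - U²/3 (D(U) = -((U² + 98*U) + U)/3 = -(U² + 99*U)/3 = -33*U - U²/3)
(D(H) - 28761)/(28933 + w(-4)) = (-⅓*(-39)*(99 - 39) - 28761)/(28933 + (8 + 2*(-4))) = (-⅓*(-39)*60 - 28761)/(28933 + (8 - 8)) = (780 - 28761)/(28933 + 0) = -27981/28933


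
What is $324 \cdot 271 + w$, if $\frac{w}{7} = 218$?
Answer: $89330$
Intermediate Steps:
$w = 1526$ ($w = 7 \cdot 218 = 1526$)
$324 \cdot 271 + w = 324 \cdot 271 + 1526 = 87804 + 1526 = 89330$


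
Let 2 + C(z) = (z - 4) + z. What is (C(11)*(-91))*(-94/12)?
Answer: 34216/3 ≈ 11405.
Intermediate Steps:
C(z) = -6 + 2*z (C(z) = -2 + ((z - 4) + z) = -2 + ((-4 + z) + z) = -2 + (-4 + 2*z) = -6 + 2*z)
(C(11)*(-91))*(-94/12) = ((-6 + 2*11)*(-91))*(-94/12) = ((-6 + 22)*(-91))*(-94*1/12) = (16*(-91))*(-47/6) = -1456*(-47/6) = 34216/3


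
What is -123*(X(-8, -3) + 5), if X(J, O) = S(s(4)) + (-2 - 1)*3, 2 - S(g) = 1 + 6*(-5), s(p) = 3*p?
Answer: -3321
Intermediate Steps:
S(g) = 31 (S(g) = 2 - (1 + 6*(-5)) = 2 - (1 - 30) = 2 - 1*(-29) = 2 + 29 = 31)
X(J, O) = 22 (X(J, O) = 31 + (-2 - 1)*3 = 31 - 3*3 = 31 - 9 = 22)
-123*(X(-8, -3) + 5) = -123*(22 + 5) = -123*27 = -3321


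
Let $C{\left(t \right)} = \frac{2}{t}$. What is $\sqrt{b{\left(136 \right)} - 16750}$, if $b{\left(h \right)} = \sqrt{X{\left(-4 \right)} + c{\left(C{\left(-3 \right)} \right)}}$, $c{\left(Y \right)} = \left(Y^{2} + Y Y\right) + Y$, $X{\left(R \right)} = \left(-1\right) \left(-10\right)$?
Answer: $\frac{\sqrt{-150750 + 6 \sqrt{23}}}{3} \approx 129.41 i$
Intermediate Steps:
$X{\left(R \right)} = 10$
$c{\left(Y \right)} = Y + 2 Y^{2}$ ($c{\left(Y \right)} = \left(Y^{2} + Y^{2}\right) + Y = 2 Y^{2} + Y = Y + 2 Y^{2}$)
$b{\left(h \right)} = \frac{2 \sqrt{23}}{3}$ ($b{\left(h \right)} = \sqrt{10 + \frac{2}{-3} \left(1 + 2 \frac{2}{-3}\right)} = \sqrt{10 + 2 \left(- \frac{1}{3}\right) \left(1 + 2 \cdot 2 \left(- \frac{1}{3}\right)\right)} = \sqrt{10 - \frac{2 \left(1 + 2 \left(- \frac{2}{3}\right)\right)}{3}} = \sqrt{10 - \frac{2 \left(1 - \frac{4}{3}\right)}{3}} = \sqrt{10 - - \frac{2}{9}} = \sqrt{10 + \frac{2}{9}} = \sqrt{\frac{92}{9}} = \frac{2 \sqrt{23}}{3}$)
$\sqrt{b{\left(136 \right)} - 16750} = \sqrt{\frac{2 \sqrt{23}}{3} - 16750} = \sqrt{-16750 + \frac{2 \sqrt{23}}{3}}$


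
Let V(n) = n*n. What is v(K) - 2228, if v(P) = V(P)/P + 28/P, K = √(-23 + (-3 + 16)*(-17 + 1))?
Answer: -2228 + 29*I*√231/33 ≈ -2228.0 + 13.356*I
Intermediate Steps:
V(n) = n²
K = I*√231 (K = √(-23 + 13*(-16)) = √(-23 - 208) = √(-231) = I*√231 ≈ 15.199*I)
v(P) = P + 28/P (v(P) = P²/P + 28/P = P + 28/P)
v(K) - 2228 = (I*√231 + 28/((I*√231))) - 2228 = (I*√231 + 28*(-I*√231/231)) - 2228 = (I*√231 - 4*I*√231/33) - 2228 = 29*I*√231/33 - 2228 = -2228 + 29*I*√231/33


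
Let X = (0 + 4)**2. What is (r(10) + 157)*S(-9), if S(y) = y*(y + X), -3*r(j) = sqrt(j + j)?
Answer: -9891 + 42*sqrt(5) ≈ -9797.1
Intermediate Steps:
r(j) = -sqrt(2)*sqrt(j)/3 (r(j) = -sqrt(j + j)/3 = -sqrt(2)*sqrt(j)/3)
X = 16 (X = 4**2 = 16)
S(y) = y*(16 + y) (S(y) = y*(y + 16) = y*(16 + y))
(r(10) + 157)*S(-9) = (-sqrt(2)*sqrt(10)/3 + 157)*(-9*(16 - 9)) = (-2*sqrt(5)/3 + 157)*(-9*7) = (157 - 2*sqrt(5)/3)*(-63) = -9891 + 42*sqrt(5)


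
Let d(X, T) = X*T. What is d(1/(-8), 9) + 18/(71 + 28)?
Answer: -83/88 ≈ -0.94318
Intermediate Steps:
d(X, T) = T*X
d(1/(-8), 9) + 18/(71 + 28) = 9/(-8) + 18/(71 + 28) = 9*(-⅛) + 18/99 = -9/8 + 18*(1/99) = -9/8 + 2/11 = -83/88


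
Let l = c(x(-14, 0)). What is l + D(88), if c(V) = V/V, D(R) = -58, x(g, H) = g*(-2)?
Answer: -57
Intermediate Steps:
x(g, H) = -2*g
c(V) = 1
l = 1
l + D(88) = 1 - 58 = -57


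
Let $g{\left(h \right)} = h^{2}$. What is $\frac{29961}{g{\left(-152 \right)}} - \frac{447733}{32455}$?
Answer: $- \frac{9372038977}{749840320} \approx -12.499$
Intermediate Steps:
$\frac{29961}{g{\left(-152 \right)}} - \frac{447733}{32455} = \frac{29961}{\left(-152\right)^{2}} - \frac{447733}{32455} = \frac{29961}{23104} - \frac{447733}{32455} = - \frac{9372038977}{749840320}$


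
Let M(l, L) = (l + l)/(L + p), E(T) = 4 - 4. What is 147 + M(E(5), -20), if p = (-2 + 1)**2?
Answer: 147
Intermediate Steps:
E(T) = 0
p = 1 (p = (-1)**2 = 1)
M(l, L) = 2*l/(1 + L) (M(l, L) = (l + l)/(L + 1) = (2*l)/(1 + L) = 2*l/(1 + L))
147 + M(E(5), -20) = 147 + 2*0/(1 - 20) = 147 + 2*0/(-19) = 147 + 2*0*(-1/19) = 147 + 0 = 147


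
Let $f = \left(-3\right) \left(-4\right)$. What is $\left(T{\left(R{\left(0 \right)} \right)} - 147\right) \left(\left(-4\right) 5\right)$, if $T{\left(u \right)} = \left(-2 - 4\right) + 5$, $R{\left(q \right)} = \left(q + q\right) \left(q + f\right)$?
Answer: $2960$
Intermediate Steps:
$f = 12$
$R{\left(q \right)} = 2 q \left(12 + q\right)$ ($R{\left(q \right)} = \left(q + q\right) \left(q + 12\right) = 2 q \left(12 + q\right)$)
$T{\left(u \right)} = -1$ ($T{\left(u \right)} = -6 + 5 = -1$)
$\left(T{\left(R{\left(0 \right)} \right)} - 147\right) \left(\left(-4\right) 5\right) = \left(-1 - 147\right) \left(\left(-4\right) 5\right) = \left(-148\right) \left(-20\right) = 2960$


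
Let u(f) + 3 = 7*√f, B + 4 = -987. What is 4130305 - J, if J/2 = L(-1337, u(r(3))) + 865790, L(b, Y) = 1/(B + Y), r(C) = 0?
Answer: 1192166326/497 ≈ 2.3987e+6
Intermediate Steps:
B = -991 (B = -4 - 987 = -991)
u(f) = -3 + 7*√f
L(b, Y) = 1/(-991 + Y)
J = 860595259/497 (J = 2*(1/(-991 + (-3 + 7*√0)) + 865790) = 2*(1/(-991 + (-3 + 7*0)) + 865790) = 2*(1/(-991 + (-3 + 0)) + 865790) = 2*(1/(-991 - 3) + 865790) = 2*(1/(-994) + 865790) = 2*(-1/994 + 865790) = 2*(860595259/994) = 860595259/497 ≈ 1.7316e+6)
4130305 - J = 4130305 - 1*860595259/497 = 4130305 - 860595259/497 = 1192166326/497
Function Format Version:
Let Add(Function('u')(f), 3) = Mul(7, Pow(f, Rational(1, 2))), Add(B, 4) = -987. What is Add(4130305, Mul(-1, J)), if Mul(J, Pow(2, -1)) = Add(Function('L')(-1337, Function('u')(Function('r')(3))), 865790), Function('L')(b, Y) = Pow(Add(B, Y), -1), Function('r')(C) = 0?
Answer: Rational(1192166326, 497) ≈ 2.3987e+6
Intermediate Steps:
B = -991 (B = Add(-4, -987) = -991)
Function('u')(f) = Add(-3, Mul(7, Pow(f, Rational(1, 2))))
Function('L')(b, Y) = Pow(Add(-991, Y), -1)
J = Rational(860595259, 497) (J = Mul(2, Add(Pow(Add(-991, Add(-3, Mul(7, Pow(0, Rational(1, 2))))), -1), 865790)) = Mul(2, Add(Pow(Add(-991, Add(-3, Mul(7, 0))), -1), 865790)) = Mul(2, Add(Pow(Add(-991, Add(-3, 0)), -1), 865790)) = Mul(2, Add(Pow(Add(-991, -3), -1), 865790)) = Mul(2, Add(Pow(-994, -1), 865790)) = Mul(2, Add(Rational(-1, 994), 865790)) = Mul(2, Rational(860595259, 994)) = Rational(860595259, 497) ≈ 1.7316e+6)
Add(4130305, Mul(-1, J)) = Add(4130305, Mul(-1, Rational(860595259, 497))) = Add(4130305, Rational(-860595259, 497)) = Rational(1192166326, 497)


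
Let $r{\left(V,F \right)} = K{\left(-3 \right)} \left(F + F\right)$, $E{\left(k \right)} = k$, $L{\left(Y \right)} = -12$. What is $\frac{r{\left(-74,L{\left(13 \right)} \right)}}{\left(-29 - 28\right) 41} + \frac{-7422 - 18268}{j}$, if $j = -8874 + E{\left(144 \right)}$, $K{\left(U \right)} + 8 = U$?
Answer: $\frac{1924427}{680067} \approx 2.8298$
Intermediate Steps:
$K{\left(U \right)} = -8 + U$
$r{\left(V,F \right)} = - 22 F$ ($r{\left(V,F \right)} = \left(-8 - 3\right) \left(F + F\right) = - 11 \cdot 2 F = - 22 F$)
$j = -8730$ ($j = -8874 + 144 = -8730$)
$\frac{r{\left(-74,L{\left(13 \right)} \right)}}{\left(-29 - 28\right) 41} + \frac{-7422 - 18268}{j} = \frac{\left(-22\right) \left(-12\right)}{\left(-29 - 28\right) 41} + \frac{-7422 - 18268}{-8730} = \frac{264}{\left(-57\right) 41} - - \frac{2569}{873} = \frac{264}{-2337} + \frac{2569}{873} = 264 \left(- \frac{1}{2337}\right) + \frac{2569}{873} = - \frac{88}{779} + \frac{2569}{873} = \frac{1924427}{680067}$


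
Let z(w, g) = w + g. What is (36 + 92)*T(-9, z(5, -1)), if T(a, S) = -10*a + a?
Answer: 10368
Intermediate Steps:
z(w, g) = g + w
T(a, S) = -9*a
(36 + 92)*T(-9, z(5, -1)) = (36 + 92)*(-9*(-9)) = 128*81 = 10368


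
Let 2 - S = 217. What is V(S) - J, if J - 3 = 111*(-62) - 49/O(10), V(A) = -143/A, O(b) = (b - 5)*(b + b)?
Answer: 29584667/4300 ≈ 6880.2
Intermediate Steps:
S = -215 (S = 2 - 1*217 = 2 - 217 = -215)
O(b) = 2*b*(-5 + b) (O(b) = (-5 + b)*(2*b) = 2*b*(-5 + b))
J = -687949/100 (J = 3 + (111*(-62) - 49*1/(20*(-5 + 10))) = 3 + (-6882 - 49/(2*10*5)) = 3 + (-6882 - 49/100) = 3 - 688249/100 = -687949/100 ≈ -6879.5)
V(S) - J = -143/(-215) - 1*(-687949/100) = -143*(-1/215) + 687949/100 = 143/215 + 687949/100 = 29584667/4300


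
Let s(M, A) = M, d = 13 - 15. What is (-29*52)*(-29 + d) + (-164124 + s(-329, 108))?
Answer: -117705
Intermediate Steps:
d = -2
(-29*52)*(-29 + d) + (-164124 + s(-329, 108)) = (-29*52)*(-29 - 2) + (-164124 - 329) = -1508*(-31) - 164453 = 46748 - 164453 = -117705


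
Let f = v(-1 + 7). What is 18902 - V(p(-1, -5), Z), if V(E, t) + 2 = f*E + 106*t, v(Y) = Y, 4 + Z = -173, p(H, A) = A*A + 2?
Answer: 37504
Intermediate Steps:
p(H, A) = 2 + A² (p(H, A) = A² + 2 = 2 + A²)
Z = -177 (Z = -4 - 173 = -177)
f = 6 (f = -1 + 7 = 6)
V(E, t) = -2 + 6*E + 106*t (V(E, t) = -2 + (6*E + 106*t) = -2 + 6*E + 106*t)
18902 - V(p(-1, -5), Z) = 18902 - (-2 + 6*(2 + (-5)²) + 106*(-177)) = 18902 - (-2 + 6*(2 + 25) - 18762) = 18902 - (-2 + 6*27 - 18762) = 18902 - (-2 + 162 - 18762) = 18902 - 1*(-18602) = 18902 + 18602 = 37504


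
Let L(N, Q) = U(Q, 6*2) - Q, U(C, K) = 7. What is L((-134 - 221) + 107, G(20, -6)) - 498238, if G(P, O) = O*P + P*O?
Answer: -497991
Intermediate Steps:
G(P, O) = 2*O*P (G(P, O) = O*P + O*P = 2*O*P)
L(N, Q) = 7 - Q
L((-134 - 221) + 107, G(20, -6)) - 498238 = (7 - 2*(-6)*20) - 498238 = (7 - 1*(-240)) - 498238 = (7 + 240) - 498238 = 247 - 498238 = -497991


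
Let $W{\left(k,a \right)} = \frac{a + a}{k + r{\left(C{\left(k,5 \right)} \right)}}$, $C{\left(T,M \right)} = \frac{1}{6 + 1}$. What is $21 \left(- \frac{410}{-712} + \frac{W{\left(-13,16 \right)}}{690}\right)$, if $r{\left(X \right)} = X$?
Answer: $\frac{22138823}{1842300} \approx 12.017$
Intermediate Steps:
$C{\left(T,M \right)} = \frac{1}{7}$
$W{\left(k,a \right)} = \frac{2 a}{\frac{1}{7} + k}$ ($W{\left(k,a \right)} = \frac{a + a}{k + \frac{1}{7}} = \frac{2 a}{\frac{1}{7} + k}$)
$21 \left(- \frac{410}{-712} + \frac{W{\left(-13,16 \right)}}{690}\right) = 21 \left(- \frac{410}{-712} + \frac{14 \cdot 16 \frac{1}{1 + 7 \left(-13\right)}}{690}\right) = 21 \left(\left(-410\right) \left(- \frac{1}{712}\right) + 14 \cdot 16 \frac{1}{1 - 91} \cdot \frac{1}{690}\right) = 21 \left(\frac{205}{356} + 14 \cdot 16 \frac{1}{-90} \cdot \frac{1}{690}\right) = 21 \left(\frac{205}{356} + 14 \cdot 16 \left(- \frac{1}{90}\right) \frac{1}{690}\right) = 21 \left(\frac{205}{356} - \frac{56}{15525}\right) = 21 \cdot \frac{3162689}{5526900} = \frac{22138823}{1842300}$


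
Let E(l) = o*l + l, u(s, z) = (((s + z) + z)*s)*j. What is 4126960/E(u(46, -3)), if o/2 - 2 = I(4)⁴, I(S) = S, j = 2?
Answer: 51587/23782 ≈ 2.1692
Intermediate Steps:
o = 516 (o = 4 + 2*4⁴ = 4 + 2*256 = 4 + 512 = 516)
u(s, z) = 2*s*(s + 2*z) (u(s, z) = (((s + z) + z)*s)*2 = ((s + 2*z)*s)*2 = (s*(s + 2*z))*2 = 2*s*(s + 2*z))
E(l) = 517*l (E(l) = 516*l + l = 517*l)
4126960/E(u(46, -3)) = 4126960/((517*(2*46*(46 + 2*(-3))))) = 4126960/((517*(2*46*(46 - 6)))) = 4126960/((517*(2*46*40))) = 4126960/((517*3680)) = 4126960/1902560 = 4126960*(1/1902560) = 51587/23782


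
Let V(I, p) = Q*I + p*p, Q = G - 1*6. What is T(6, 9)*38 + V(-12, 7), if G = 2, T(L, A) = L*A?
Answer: 2149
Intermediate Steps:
T(L, A) = A*L
Q = -4 (Q = 2 - 1*6 = 2 - 6 = -4)
V(I, p) = p² - 4*I (V(I, p) = -4*I + p*p = -4*I + p² = p² - 4*I)
T(6, 9)*38 + V(-12, 7) = (9*6)*38 + (7² - 4*(-12)) = 54*38 + (49 + 48) = 2052 + 97 = 2149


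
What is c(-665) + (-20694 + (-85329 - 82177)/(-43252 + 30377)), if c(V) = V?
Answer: -274829619/12875 ≈ -21346.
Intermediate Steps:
c(-665) + (-20694 + (-85329 - 82177)/(-43252 + 30377)) = -665 + (-20694 + (-85329 - 82177)/(-43252 + 30377)) = -665 + (-20694 - 167506/(-12875)) = -665 + (-20694 - 167506*(-1/12875)) = -665 + (-20694 + 167506/12875) = -665 - 266267744/12875 = -274829619/12875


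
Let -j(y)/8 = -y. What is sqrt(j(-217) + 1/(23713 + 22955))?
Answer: I*sqrt(945209553549)/23334 ≈ 41.665*I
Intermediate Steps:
j(y) = 8*y (j(y) = -(-8)*y = 8*y)
sqrt(j(-217) + 1/(23713 + 22955)) = sqrt(8*(-217) + 1/(23713 + 22955)) = sqrt(-1736 + 1/46668) = sqrt(-81015647/46668) = I*sqrt(945209553549)/23334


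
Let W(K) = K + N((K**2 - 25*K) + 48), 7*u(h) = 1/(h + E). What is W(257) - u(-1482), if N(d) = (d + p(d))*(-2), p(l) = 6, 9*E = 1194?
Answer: -3374789261/28336 ≈ -1.1910e+5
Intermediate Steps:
E = 398/3 (E = (1/9)*1194 = 398/3 ≈ 132.67)
u(h) = 1/(7*(398/3 + h)) (u(h) = 1/(7*(h + 398/3)) = 1/(7*(398/3 + h)))
N(d) = -12 - 2*d (N(d) = (d + 6)*(-2) = (6 + d)*(-2) = -12 - 2*d)
W(K) = -108 - 2*K**2 + 51*K (W(K) = K + (-12 - 2*((K**2 - 25*K) + 48)) = K + (-12 - 2*(48 + K**2 - 25*K)) = K + (-12 + (-96 - 2*K**2 + 50*K)) = K + (-108 - 2*K**2 + 50*K) = -108 - 2*K**2 + 51*K)
W(257) - u(-1482) = (-108 - 2*257**2 + 51*257) - 3/(7*(398 + 3*(-1482))) = (-108 - 2*66049 + 13107) - 3/(7*(398 - 4446)) = (-108 - 132098 + 13107) - 3/(7*(-4048)) = -119099 - 3*(-1)/(7*4048) = -119099 - 1*(-3/28336) = -119099 + 3/28336 = -3374789261/28336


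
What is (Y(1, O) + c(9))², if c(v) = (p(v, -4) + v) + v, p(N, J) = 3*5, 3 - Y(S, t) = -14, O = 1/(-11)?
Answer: 2500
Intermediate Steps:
O = -1/11 ≈ -0.090909
Y(S, t) = 17 (Y(S, t) = 3 - 1*(-14) = 3 + 14 = 17)
p(N, J) = 15
c(v) = 15 + 2*v (c(v) = (15 + v) + v = 15 + 2*v)
(Y(1, O) + c(9))² = (17 + (15 + 2*9))² = (17 + (15 + 18))² = (17 + 33)² = 50² = 2500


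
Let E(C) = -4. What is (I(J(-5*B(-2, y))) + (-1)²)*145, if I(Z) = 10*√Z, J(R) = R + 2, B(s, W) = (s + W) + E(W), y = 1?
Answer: 145 + 4350*√3 ≈ 7679.4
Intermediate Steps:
B(s, W) = -4 + W + s (B(s, W) = (s + W) - 4 = (W + s) - 4 = -4 + W + s)
J(R) = 2 + R
(I(J(-5*B(-2, y))) + (-1)²)*145 = (10*√(2 - 5*(-4 + 1 - 2)) + (-1)²)*145 = (10*√(2 - 5*(-5)) + 1)*145 = (10*√(2 + 25) + 1)*145 = (10*√27 + 1)*145 = (10*(3*√3) + 1)*145 = (30*√3 + 1)*145 = (1 + 30*√3)*145 = 145 + 4350*√3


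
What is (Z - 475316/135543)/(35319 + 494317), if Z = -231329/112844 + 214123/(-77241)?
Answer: -1093321357104723/69524590772720270288 ≈ -1.5726e-5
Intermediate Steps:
Z = -42030579101/8716183404 (Z = -231329*1/112844 + 214123*(-1/77241) = -231329/112844 - 214123/77241 = -42030579101/8716183404 ≈ -4.8221)
(Z - 475316/135543)/(35319 + 494317) = (-42030579101/8716183404 - 475316/135543)/(35319 + 494317) = (-42030579101/8716183404 - 475316*1/135543)/529636 = (-42030579101/8716183404 - 475316/135543)*(1/529636) = -1093321357104723/131268627458708*1/529636 = -1093321357104723/69524590772720270288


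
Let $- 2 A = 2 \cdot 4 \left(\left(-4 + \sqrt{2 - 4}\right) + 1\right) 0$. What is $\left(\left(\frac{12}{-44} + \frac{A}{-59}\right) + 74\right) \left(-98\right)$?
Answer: $- \frac{79478}{11} \approx -7225.3$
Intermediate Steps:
$A = 0$ ($A = - \frac{2 \cdot 4 \left(\left(-4 + \sqrt{2 - 4}\right) + 1\right) 0}{2} = - \frac{8 \left(\left(-4 + \sqrt{-2}\right) + 1\right) 0}{2} = - \frac{8 \left(\left(-4 + i \sqrt{2}\right) + 1\right) 0}{2} = - \frac{8 \left(-3 + i \sqrt{2}\right) 0}{2} = - \frac{\left(-24 + 8 i \sqrt{2}\right) 0}{2} = \left(- \frac{1}{2}\right) 0 = 0$)
$\left(\left(\frac{12}{-44} + \frac{A}{-59}\right) + 74\right) \left(-98\right) = \left(\left(\frac{12}{-44} + \frac{0}{-59}\right) + 74\right) \left(-98\right) = \left(\left(12 \left(- \frac{1}{44}\right) + 0 \left(- \frac{1}{59}\right)\right) + 74\right) \left(-98\right) = \left(\left(- \frac{3}{11} + 0\right) + 74\right) \left(-98\right) = \left(- \frac{3}{11} + 74\right) \left(-98\right) = \frac{811}{11} \left(-98\right) = - \frac{79478}{11}$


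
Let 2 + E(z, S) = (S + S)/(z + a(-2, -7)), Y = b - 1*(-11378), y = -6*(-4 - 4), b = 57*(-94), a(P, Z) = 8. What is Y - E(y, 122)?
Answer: 84247/14 ≈ 6017.6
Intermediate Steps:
b = -5358
y = 48 (y = -6*(-8) = 48)
Y = 6020 (Y = -5358 - 1*(-11378) = -5358 + 11378 = 6020)
E(z, S) = -2 + 2*S/(8 + z) (E(z, S) = -2 + (S + S)/(z + 8) = -2 + (2*S)/(8 + z) = -2 + 2*S/(8 + z))
Y - E(y, 122) = 6020 - 2*(-8 + 122 - 1*48)/(8 + 48) = 6020 - 2*(-8 + 122 - 48)/56 = 6020 - 2*66/56 = 6020 - 1*33/14 = 6020 - 33/14 = 84247/14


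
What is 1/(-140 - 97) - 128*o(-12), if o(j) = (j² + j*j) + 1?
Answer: -8767105/237 ≈ -36992.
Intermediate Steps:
o(j) = 1 + 2*j² (o(j) = (j² + j²) + 1 = 2*j² + 1 = 1 + 2*j²)
1/(-140 - 97) - 128*o(-12) = 1/(-140 - 97) - 128*(1 + 2*(-12)²) = 1/(-237) - 128*(1 + 2*144) = -1/237 - 128*(1 + 288) = -1/237 - 128*289 = -1/237 - 36992 = -8767105/237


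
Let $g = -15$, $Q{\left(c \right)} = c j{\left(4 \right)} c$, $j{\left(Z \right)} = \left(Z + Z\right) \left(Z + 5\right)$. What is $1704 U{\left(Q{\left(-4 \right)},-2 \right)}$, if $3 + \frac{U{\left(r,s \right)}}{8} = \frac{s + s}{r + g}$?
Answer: $- \frac{15517760}{379} \approx -40944.0$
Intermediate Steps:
$j{\left(Z \right)} = 2 Z \left(5 + Z\right)$
$Q{\left(c \right)} = 72 c^{2}$ ($Q{\left(c \right)} = c 2 \cdot 4 \left(5 + 4\right) c = c 2 \cdot 4 \cdot 9 c = c 72 c = 72 c c = 72 c^{2}$)
$U{\left(r,s \right)} = -24 + \frac{16 s}{-15 + r}$ ($U{\left(r,s \right)} = -24 + 8 \frac{s + s}{r - 15} = -24 + 8 \frac{2 s}{-15 + r} = -24 + \frac{16 s}{-15 + r}$)
$1704 U{\left(Q{\left(-4 \right)},-2 \right)} = 1704 \frac{8 \left(45 - 3 \cdot 72 \left(-4\right)^{2} + 2 \left(-2\right)\right)}{-15 + 72 \left(-4\right)^{2}} = 1704 \frac{8 \left(45 - 3 \cdot 72 \cdot 16 - 4\right)}{-15 + 72 \cdot 16} = 1704 \frac{8 \left(45 - 3456 - 4\right)}{-15 + 1152} = 1704 \frac{8 \left(45 - 3456 - 4\right)}{1137} = 1704 \cdot 8 \cdot \frac{1}{1137} \left(-3415\right) = 1704 \left(- \frac{27320}{1137}\right) = - \frac{15517760}{379}$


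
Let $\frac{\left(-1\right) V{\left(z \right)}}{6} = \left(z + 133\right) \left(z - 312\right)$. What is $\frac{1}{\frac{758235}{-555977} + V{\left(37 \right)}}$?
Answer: $\frac{555977}{155950790265} \approx 3.5651 \cdot 10^{-6}$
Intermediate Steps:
$V{\left(z \right)} = - 6 \left(-312 + z\right) \left(133 + z\right)$ ($V{\left(z \right)} = - 6 \left(z + 133\right) \left(z - 312\right) = - 6 \left(133 + z\right) \left(-312 + z\right) = - 6 \left(-312 + z\right) \left(133 + z\right)$)
$\frac{1}{\frac{758235}{-555977} + V{\left(37 \right)}} = \frac{1}{\frac{758235}{-555977} + \left(248976 - 6 \cdot 37^{2} + 1074 \cdot 37\right)} = \frac{1}{758235 \left(- \frac{1}{555977}\right) + \left(248976 - 8214 + 39738\right)} = \frac{1}{- \frac{758235}{555977} + \left(248976 - 8214 + 39738\right)} = \frac{1}{- \frac{758235}{555977} + 280500} = \frac{1}{\frac{155950790265}{555977}} = \frac{555977}{155950790265}$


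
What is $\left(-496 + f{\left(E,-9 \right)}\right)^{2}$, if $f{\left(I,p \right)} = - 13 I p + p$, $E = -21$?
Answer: $8773444$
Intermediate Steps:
$f{\left(I,p \right)} = p - 13 I p$ ($f{\left(I,p \right)} = - 13 I p + p = p - 13 I p$)
$\left(-496 + f{\left(E,-9 \right)}\right)^{2} = \left(-496 - 9 \left(1 - -273\right)\right)^{2} = \left(-496 - 9 \left(1 + 273\right)\right)^{2} = \left(-496 - 2466\right)^{2} = \left(-2962\right)^{2} = 8773444$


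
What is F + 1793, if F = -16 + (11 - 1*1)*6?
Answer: 1837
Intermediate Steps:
F = 44 (F = -16 + (11 - 1)*6 = -16 + 10*6 = -16 + 60 = 44)
F + 1793 = 44 + 1793 = 1837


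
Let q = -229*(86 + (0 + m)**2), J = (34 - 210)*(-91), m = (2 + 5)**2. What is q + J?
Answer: -553507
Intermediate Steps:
m = 49 (m = 7**2 = 49)
J = 16016 (J = -176*(-91) = 16016)
q = -569523 (q = -229*(86 + (0 + 49)**2) = -229*(86 + 49**2) = -229*(86 + 2401) = -229*2487 = -569523)
q + J = -569523 + 16016 = -553507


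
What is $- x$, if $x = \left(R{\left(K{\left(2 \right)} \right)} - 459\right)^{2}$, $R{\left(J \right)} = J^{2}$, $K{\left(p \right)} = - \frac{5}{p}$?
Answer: $- \frac{3279721}{16} \approx -2.0498 \cdot 10^{5}$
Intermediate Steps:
$x = \frac{3279721}{16}$ ($x = \left(\left(- \frac{5}{2}\right)^{2} - 459\right)^{2} = \left(\frac{25}{4} - 459\right)^{2} = \left(- \frac{1811}{4}\right)^{2} = \frac{3279721}{16} \approx 2.0498 \cdot 10^{5}$)
$- x = \left(-1\right) \frac{3279721}{16} = - \frac{3279721}{16}$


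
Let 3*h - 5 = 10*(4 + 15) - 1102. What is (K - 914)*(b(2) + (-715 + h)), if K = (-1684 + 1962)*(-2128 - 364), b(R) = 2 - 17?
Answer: 716119310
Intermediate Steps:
b(R) = -15
K = -692776 (K = 278*(-2492) = -692776)
h = -907/3 (h = 5/3 + (10*(4 + 15) - 1102)/3 = 5/3 + (10*19 - 1102)/3 = 5/3 + (190 - 1102)/3 = 5/3 + (1/3)*(-912) = 5/3 - 304 = -907/3 ≈ -302.33)
(K - 914)*(b(2) + (-715 + h)) = (-692776 - 914)*(-15 + (-715 - 907/3)) = -693690*(-15 - 3052/3) = -693690*(-3097/3) = 716119310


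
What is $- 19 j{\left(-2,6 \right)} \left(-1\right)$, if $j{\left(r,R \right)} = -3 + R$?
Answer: $57$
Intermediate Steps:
$- 19 j{\left(-2,6 \right)} \left(-1\right) = - 19 \left(-3 + 6\right) \left(-1\right) = \left(-19\right) 3 \left(-1\right) = \left(-57\right) \left(-1\right) = 57$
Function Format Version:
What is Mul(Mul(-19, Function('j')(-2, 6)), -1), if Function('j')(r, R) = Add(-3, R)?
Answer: 57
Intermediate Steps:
Mul(Mul(-19, Function('j')(-2, 6)), -1) = Mul(Mul(-19, Add(-3, 6)), -1) = Mul(Mul(-19, 3), -1) = Mul(-57, -1) = 57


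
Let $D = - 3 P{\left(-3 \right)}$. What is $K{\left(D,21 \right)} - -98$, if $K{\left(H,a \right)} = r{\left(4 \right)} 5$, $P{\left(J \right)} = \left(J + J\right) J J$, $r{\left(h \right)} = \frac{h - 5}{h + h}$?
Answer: $\frac{779}{8} \approx 97.375$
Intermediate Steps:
$r{\left(h \right)} = \frac{-5 + h}{2 h}$
$P{\left(J \right)} = 2 J^{3}$ ($P{\left(J \right)} = 2 J J J = 2 J^{2} J = 2 J^{3}$)
$D = 162$ ($D = - 3 \cdot 2 \left(-3\right)^{3} = - 3 \cdot 2 \left(-27\right) = \left(-3\right) \left(-54\right) = 162$)
$K{\left(H,a \right)} = - \frac{5}{8}$ ($K{\left(H,a \right)} = \frac{-5 + 4}{2 \cdot 4} \cdot 5 = \frac{1}{2} \cdot \frac{1}{4} \left(-1\right) 5 = \left(- \frac{1}{8}\right) 5 = - \frac{5}{8}$)
$K{\left(D,21 \right)} - -98 = - \frac{5}{8} - -98 = - \frac{5}{8} + 98 = \frac{779}{8}$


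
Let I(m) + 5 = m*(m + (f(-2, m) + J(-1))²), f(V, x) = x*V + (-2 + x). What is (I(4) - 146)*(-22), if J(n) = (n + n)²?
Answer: 2618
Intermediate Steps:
J(n) = 4*n² (J(n) = (2*n)² = 4*n²)
f(V, x) = -2 + x + V*x (f(V, x) = V*x + (-2 + x) = -2 + x + V*x)
I(m) = -5 + m*(m + (2 - m)²) (I(m) = -5 + m*(m + ((-2 + m - 2*m) + 4*(-1)²)²) = -5 + m*(m + ((-2 - m) + 4*1)²) = -5 + m*(m + ((-2 - m) + 4)²) = -5 + m*(m + (2 - m)²))
(I(4) - 146)*(-22) = ((-5 + 4² + 4*(-2 + 4)²) - 146)*(-22) = ((-5 + 16 + 4*2²) - 146)*(-22) = ((-5 + 16 + 4*4) - 146)*(-22) = ((-5 + 16 + 16) - 146)*(-22) = (27 - 146)*(-22) = -119*(-22) = 2618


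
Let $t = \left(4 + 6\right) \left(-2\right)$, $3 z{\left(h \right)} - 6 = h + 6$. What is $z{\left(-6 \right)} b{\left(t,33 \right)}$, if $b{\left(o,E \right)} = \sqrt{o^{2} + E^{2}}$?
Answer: $2 \sqrt{1489} \approx 77.175$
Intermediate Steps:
$z{\left(h \right)} = 4 + \frac{h}{3}$ ($z{\left(h \right)} = 2 + \frac{h + 6}{3} = 2 + \frac{6 + h}{3} = 2 + \left(2 + \frac{h}{3}\right) = 4 + \frac{h}{3}$)
$t = -20$ ($t = 10 \left(-2\right) = -20$)
$b{\left(o,E \right)} = \sqrt{E^{2} + o^{2}}$
$z{\left(-6 \right)} b{\left(t,33 \right)} = \left(4 + \frac{1}{3} \left(-6\right)\right) \sqrt{33^{2} + \left(-20\right)^{2}} = \left(4 - 2\right) \sqrt{1089 + 400} = 2 \sqrt{1489}$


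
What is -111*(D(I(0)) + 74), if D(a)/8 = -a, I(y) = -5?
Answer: -12654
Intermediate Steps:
D(a) = -8*a (D(a) = 8*(-a) = -8*a)
-111*(D(I(0)) + 74) = -111*(-8*(-5) + 74) = -111*(40 + 74) = -111*114 = -12654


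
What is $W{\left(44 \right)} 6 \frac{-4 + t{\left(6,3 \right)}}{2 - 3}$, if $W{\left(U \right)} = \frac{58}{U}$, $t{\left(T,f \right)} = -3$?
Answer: $\frac{609}{11} \approx 55.364$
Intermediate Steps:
$W{\left(44 \right)} 6 \frac{-4 + t{\left(6,3 \right)}}{2 - 3} = \frac{58}{44} \cdot 6 \frac{-4 - 3}{2 - 3} = 58 \cdot \frac{1}{44} \cdot 6 \left(- \frac{7}{-1}\right) = \frac{29 \cdot 6 \left(\left(-7\right) \left(-1\right)\right)}{22} = \frac{29 \cdot 6 \cdot 7}{22} = \frac{29}{22} \cdot 42 = \frac{609}{11}$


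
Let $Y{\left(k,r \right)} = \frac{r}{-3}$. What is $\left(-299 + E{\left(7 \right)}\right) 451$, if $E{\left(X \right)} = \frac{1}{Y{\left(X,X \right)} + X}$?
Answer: $- \frac{1886533}{14} \approx -1.3475 \cdot 10^{5}$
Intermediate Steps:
$Y{\left(k,r \right)} = - \frac{r}{3}$ ($Y{\left(k,r \right)} = r \left(- \frac{1}{3}\right) = - \frac{r}{3}$)
$E{\left(X \right)} = \frac{3}{2 X}$ ($E{\left(X \right)} = \frac{1}{- \frac{X}{3} + X} = \frac{1}{\frac{2}{3} X} = \frac{3}{2 X}$)
$\left(-299 + E{\left(7 \right)}\right) 451 = \left(-299 + \frac{3}{2 \cdot 7}\right) 451 = \left(-299 + \frac{3}{2} \cdot \frac{1}{7}\right) 451 = \left(-299 + \frac{3}{14}\right) 451 = \left(- \frac{4183}{14}\right) 451 = - \frac{1886533}{14}$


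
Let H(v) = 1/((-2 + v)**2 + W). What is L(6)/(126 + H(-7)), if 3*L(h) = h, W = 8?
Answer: 178/11215 ≈ 0.015872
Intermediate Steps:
H(v) = 1/(8 + (-2 + v)**2) (H(v) = 1/((-2 + v)**2 + 8) = 1/(8 + (-2 + v)**2))
L(h) = h/3
L(6)/(126 + H(-7)) = ((1/3)*6)/(126 + 1/(8 + (-2 - 7)**2)) = 2/(126 + 1/(8 + (-9)**2)) = 2/(126 + 1/(8 + 81)) = 2/(126 + 1/89) = 2/(11215/89) = (89/11215)*2 = 178/11215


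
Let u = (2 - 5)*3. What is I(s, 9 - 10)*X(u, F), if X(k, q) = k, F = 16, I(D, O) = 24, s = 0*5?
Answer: -216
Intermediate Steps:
s = 0
u = -9 (u = -3*3 = -9)
I(s, 9 - 10)*X(u, F) = 24*(-9) = -216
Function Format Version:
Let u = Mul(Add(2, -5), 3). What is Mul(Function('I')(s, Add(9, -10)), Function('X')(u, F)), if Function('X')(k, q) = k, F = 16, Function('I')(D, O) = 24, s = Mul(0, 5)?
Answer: -216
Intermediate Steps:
s = 0
u = -9 (u = Mul(-3, 3) = -9)
Mul(Function('I')(s, Add(9, -10)), Function('X')(u, F)) = Mul(24, -9) = -216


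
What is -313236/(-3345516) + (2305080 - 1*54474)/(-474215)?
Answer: -205024921471/44069274165 ≈ -4.6523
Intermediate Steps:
-313236/(-3345516) + (2305080 - 1*54474)/(-474215) = -313236*(-1/3345516) + (2305080 - 54474)*(-1/474215) = 8701/92931 + 2250606*(-1/474215) = 8701/92931 - 2250606/474215 = -205024921471/44069274165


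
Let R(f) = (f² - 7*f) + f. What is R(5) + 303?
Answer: 298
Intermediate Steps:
R(f) = f² - 6*f
R(5) + 303 = 5*(-6 + 5) + 303 = 5*(-1) + 303 = -5 + 303 = 298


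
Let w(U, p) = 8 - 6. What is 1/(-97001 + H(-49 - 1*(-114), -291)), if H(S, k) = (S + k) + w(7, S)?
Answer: -1/97225 ≈ -1.0285e-5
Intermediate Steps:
w(U, p) = 2
H(S, k) = 2 + S + k (H(S, k) = (S + k) + 2 = 2 + S + k)
1/(-97001 + H(-49 - 1*(-114), -291)) = 1/(-97001 + (2 + (-49 - 1*(-114)) - 291)) = 1/(-97001 + (2 + (-49 + 114) - 291)) = 1/(-97001 + (2 + 65 - 291)) = 1/(-97001 - 224) = 1/(-97225) = -1/97225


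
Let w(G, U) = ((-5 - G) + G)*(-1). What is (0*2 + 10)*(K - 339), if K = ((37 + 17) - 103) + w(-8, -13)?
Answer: -3830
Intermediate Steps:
w(G, U) = 5 (w(G, U) = -5*(-1) = 5)
K = -44 (K = ((37 + 17) - 103) + 5 = (54 - 103) + 5 = -49 + 5 = -44)
(0*2 + 10)*(K - 339) = (0*2 + 10)*(-44 - 339) = (0 + 10)*(-383) = 10*(-383) = -3830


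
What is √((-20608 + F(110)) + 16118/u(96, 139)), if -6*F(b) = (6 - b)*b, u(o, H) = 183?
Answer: I*√623339358/183 ≈ 136.43*I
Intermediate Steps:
F(b) = -b*(6 - b)/6 (F(b) = -(6 - b)*b/6 = -b*(6 - b)/6)
√((-20608 + F(110)) + 16118/u(96, 139)) = √((-20608 + (⅙)*110*(-6 + 110)) + 16118/183) = √((-20608 + (⅙)*110*104) + 16118*(1/183)) = √((-20608 + 5720/3) + 16118/183) = √(-56104/3 + 16118/183) = √(-3406226/183) = I*√623339358/183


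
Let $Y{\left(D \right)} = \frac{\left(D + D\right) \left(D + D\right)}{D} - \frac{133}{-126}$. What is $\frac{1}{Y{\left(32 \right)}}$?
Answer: $\frac{18}{2323} \approx 0.0077486$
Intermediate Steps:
$Y{\left(D \right)} = \frac{19}{18} + 4 D$ ($Y{\left(D \right)} = \frac{2 D 2 D}{D} - - \frac{19}{18} = \frac{4 D^{2}}{D} + \frac{19}{18} = 4 D + \frac{19}{18} = \frac{19}{18} + 4 D$)
$\frac{1}{Y{\left(32 \right)}} = \frac{1}{\frac{19}{18} + 4 \cdot 32} = \frac{1}{\frac{19}{18} + 128} = \frac{1}{\frac{2323}{18}} = \frac{18}{2323}$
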